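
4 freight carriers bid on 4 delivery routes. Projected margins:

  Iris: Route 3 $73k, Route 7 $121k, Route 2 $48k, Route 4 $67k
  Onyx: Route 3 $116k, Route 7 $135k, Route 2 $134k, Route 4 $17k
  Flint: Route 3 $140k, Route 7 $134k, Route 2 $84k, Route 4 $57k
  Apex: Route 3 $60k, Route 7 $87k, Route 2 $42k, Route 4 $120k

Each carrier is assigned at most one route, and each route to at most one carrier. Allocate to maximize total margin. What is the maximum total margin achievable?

Optimal: Iris→Route 7 ($121k), Onyx→Route 2 ($134k), Flint→Route 3 ($140k), Apex→Route 4 ($120k) — total 121+134+140+120 = $515k.
Column-greedy (each route in turn goes to its best remaining carrier) gives $443k, worse by 72.
Next-best assignment: Iris→Route 3, Onyx→Route 2, Flint→Route 7, Apex→Route 4 = $461k.

Max total: $515k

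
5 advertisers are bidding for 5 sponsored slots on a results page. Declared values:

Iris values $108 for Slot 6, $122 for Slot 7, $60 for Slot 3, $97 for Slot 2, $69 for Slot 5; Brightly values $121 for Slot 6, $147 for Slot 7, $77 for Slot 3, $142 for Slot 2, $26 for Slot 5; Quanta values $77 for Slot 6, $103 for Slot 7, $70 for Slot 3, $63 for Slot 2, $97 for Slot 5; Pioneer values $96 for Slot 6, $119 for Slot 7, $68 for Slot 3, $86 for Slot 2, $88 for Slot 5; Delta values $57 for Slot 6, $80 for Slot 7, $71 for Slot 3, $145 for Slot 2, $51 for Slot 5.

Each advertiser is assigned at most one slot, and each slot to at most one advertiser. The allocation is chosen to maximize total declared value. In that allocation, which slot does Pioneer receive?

Pioneer receives Slot 3.

Optimal: Iris→Slot 6 ($108), Brightly→Slot 7 ($147), Quanta→Slot 5 ($97), Pioneer→Slot 3 ($68), Delta→Slot 2 ($145) — total 108+147+97+68+145 = $565.
Column-greedy (each slot in turn goes to its best remaining advertiser) gives $497, worse by 68.
Every other assignment is strictly worse.
Pioneer's own top slot is Slot 7 ($119), but forcing Pioneer→Slot 7 and reassigning the rest optimally gives only $546 — worse by 19.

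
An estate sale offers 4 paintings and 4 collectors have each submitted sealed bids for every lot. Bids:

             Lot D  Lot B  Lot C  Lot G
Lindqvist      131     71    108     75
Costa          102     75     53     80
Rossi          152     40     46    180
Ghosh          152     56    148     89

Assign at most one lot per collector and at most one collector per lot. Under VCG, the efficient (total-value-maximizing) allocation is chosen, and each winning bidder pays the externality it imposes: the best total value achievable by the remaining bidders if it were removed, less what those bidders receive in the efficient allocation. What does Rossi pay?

Efficient allocation: Lindqvist→Lot D ($131), Costa→Lot B ($75), Rossi→Lot G ($180), Ghosh→Lot C ($148); total welfare W = $534.
Rossi receives Lot G at value $180, so the others get W − 180 = $354.
Without Rossi: best allocation of the remaining 3 bidders over all 4 lots is Lindqvist→Lot D ($131), Costa→Lot G ($80), Ghosh→Lot C ($148), total $359.
VCG payment = (others' best without Rossi) − (others' welfare with Rossi) = 359 − 354 = $5.

Rossi pays $5.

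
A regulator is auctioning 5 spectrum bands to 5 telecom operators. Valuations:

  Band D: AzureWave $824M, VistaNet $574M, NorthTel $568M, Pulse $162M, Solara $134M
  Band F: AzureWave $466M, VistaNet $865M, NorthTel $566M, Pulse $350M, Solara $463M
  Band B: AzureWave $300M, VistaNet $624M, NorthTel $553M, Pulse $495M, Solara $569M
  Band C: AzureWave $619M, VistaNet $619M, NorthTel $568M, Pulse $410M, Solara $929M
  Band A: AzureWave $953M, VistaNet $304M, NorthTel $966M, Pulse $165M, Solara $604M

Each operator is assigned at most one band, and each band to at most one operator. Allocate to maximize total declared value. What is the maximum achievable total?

Optimal: AzureWave→Band D ($824M), VistaNet→Band F ($865M), NorthTel→Band A ($966M), Pulse→Band B ($495M), Solara→Band C ($929M) — total 824+865+966+495+929 = $4079M.
Column-greedy (each band in turn goes to its best remaining operator) gives $2991M, worse by 1088.
No other one-to-one assignment exceeds $4079M.

Maximum total: $4079M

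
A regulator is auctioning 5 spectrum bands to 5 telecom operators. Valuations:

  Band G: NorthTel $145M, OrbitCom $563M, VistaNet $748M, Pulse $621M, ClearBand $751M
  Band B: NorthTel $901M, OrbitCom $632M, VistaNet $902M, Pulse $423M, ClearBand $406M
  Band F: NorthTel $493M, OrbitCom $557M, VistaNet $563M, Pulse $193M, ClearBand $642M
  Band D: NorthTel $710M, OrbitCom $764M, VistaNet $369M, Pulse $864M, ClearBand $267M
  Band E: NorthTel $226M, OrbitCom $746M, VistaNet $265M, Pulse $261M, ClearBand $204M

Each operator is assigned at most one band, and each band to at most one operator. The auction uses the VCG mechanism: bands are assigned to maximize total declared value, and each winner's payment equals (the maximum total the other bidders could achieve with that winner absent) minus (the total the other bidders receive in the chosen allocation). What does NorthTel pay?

Efficient allocation: NorthTel→Band B ($901M), OrbitCom→Band E ($746M), VistaNet→Band G ($748M), Pulse→Band D ($864M), ClearBand→Band F ($642M); total welfare W = $3901M.
NorthTel receives Band B at value $901M, so the others get W − 901 = $3000M.
Without NorthTel: best allocation of the remaining 4 bidders over all 5 bands is OrbitCom→Band E ($746M), VistaNet→Band B ($902M), Pulse→Band D ($864M), ClearBand→Band G ($751M), total $3263M.
VCG payment = (others' best without NorthTel) − (others' welfare with NorthTel) = 3263 − 3000 = $263M.

NorthTel pays $263M.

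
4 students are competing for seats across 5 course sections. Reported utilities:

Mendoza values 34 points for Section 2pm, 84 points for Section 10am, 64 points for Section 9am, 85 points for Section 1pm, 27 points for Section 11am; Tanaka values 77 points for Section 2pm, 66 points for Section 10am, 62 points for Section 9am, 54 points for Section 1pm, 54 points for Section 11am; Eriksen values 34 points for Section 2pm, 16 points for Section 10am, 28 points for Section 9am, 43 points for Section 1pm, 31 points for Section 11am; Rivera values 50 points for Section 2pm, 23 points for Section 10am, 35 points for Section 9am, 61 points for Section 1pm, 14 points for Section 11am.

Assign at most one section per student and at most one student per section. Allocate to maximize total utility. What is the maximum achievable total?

Maximum total: 253 points

Optimal: Mendoza→Section 10am (84 points), Tanaka→Section 2pm (77 points), Eriksen→Section 11am (31 points), Rivera→Section 1pm (61 points) — total 84+77+31+61 = 253 points.
Row-greedy (each student in turn takes its best remaining section) gives 228 points, worse by 25.
Every other assignment is strictly worse.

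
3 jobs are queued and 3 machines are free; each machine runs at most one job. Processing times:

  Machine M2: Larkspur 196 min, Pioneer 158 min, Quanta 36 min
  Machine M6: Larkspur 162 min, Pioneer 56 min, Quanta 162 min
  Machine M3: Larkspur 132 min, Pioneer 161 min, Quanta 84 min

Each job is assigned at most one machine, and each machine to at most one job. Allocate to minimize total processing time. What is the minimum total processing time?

Min total: 224 min

Optimal: Larkspur→Machine M3 (132 min), Pioneer→Machine M6 (56 min), Quanta→Machine M2 (36 min) — total 132+56+36 = 224 min.
Next-best assignment: Larkspur→Machine M2, Pioneer→Machine M6, Quanta→Machine M3 = 336 min.
Swapping Larkspur↔Pioneer (Larkspur→Machine M6 162 min, Pioneer→Machine M3 161 min) adds 135.
Every other assignment is strictly worse.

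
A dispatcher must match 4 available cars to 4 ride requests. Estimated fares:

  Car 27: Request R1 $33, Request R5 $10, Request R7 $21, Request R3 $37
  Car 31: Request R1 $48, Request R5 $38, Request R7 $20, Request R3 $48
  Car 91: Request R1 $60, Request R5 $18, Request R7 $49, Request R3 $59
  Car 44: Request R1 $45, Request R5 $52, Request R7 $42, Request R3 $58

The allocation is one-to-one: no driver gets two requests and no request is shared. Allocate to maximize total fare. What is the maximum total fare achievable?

Optimal: Car 27→Request R3 ($37), Car 31→Request R1 ($48), Car 91→Request R7 ($49), Car 44→Request R5 ($52) — total 37+48+49+52 = $186.
No other one-to-one assignment exceeds $186.

Maximum total: $186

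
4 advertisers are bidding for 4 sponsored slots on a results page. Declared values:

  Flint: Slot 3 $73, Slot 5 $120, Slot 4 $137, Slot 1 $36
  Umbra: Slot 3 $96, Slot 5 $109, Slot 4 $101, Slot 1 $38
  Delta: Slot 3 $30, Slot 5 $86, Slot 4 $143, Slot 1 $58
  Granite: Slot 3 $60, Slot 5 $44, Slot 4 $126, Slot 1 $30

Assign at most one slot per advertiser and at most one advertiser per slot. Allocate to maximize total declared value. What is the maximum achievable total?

Maximum total: $400

Optimal: Flint→Slot 5 ($120), Umbra→Slot 3 ($96), Delta→Slot 1 ($58), Granite→Slot 4 ($126) — total 120+96+58+126 = $400.
Column-greedy (each slot in turn goes to its best remaining advertiser) gives $389, worse by 11.
Next-best assignment: Flint→Slot 5, Umbra→Slot 3, Delta→Slot 4, Granite→Slot 1 = $389.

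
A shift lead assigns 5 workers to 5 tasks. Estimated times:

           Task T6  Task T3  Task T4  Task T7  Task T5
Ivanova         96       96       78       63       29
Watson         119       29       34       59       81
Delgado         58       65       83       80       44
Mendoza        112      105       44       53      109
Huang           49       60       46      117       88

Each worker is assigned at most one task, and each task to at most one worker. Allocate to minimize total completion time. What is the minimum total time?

Min total: 215 min

Treat this as an assignment problem: match each worker to one task.
Optimal: Ivanova→Task T5 (29 min), Watson→Task T3 (29 min), Delgado→Task T6 (58 min), Mendoza→Task T7 (53 min), Huang→Task T4 (46 min) — total 29+29+58+53+46 = 215 min.
Next-best assignment: Ivanova→Task T7, Watson→Task T3, Delgado→Task T5, Mendoza→Task T4, Huang→Task T6 = 229 min.
Swapping Mendoza↔Ivanova (Mendoza→Task T5 109 min, Ivanova→Task T7 63 min) adds 90.
Every other assignment is strictly worse.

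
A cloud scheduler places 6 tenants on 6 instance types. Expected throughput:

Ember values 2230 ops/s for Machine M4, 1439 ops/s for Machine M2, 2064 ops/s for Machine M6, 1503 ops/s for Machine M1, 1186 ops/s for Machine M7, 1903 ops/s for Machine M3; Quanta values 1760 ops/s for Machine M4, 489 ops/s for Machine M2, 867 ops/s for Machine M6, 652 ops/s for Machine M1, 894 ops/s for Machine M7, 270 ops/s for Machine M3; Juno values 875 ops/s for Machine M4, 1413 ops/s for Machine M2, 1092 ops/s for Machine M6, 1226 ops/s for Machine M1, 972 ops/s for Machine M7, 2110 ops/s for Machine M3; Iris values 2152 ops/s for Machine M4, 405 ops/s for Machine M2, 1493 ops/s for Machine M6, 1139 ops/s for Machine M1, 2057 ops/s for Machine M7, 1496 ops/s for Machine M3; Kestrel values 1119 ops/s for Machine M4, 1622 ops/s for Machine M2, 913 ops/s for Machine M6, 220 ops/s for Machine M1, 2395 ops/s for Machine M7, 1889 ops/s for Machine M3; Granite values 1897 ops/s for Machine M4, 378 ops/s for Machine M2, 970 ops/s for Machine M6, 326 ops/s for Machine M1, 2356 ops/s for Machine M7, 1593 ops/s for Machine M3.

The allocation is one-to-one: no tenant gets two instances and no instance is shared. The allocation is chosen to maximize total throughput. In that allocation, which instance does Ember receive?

Ember receives Machine M6.

This is the linear assignment problem.
Optimal: Ember→Machine M6 (2064 ops/s), Quanta→Machine M4 (1760 ops/s), Juno→Machine M3 (2110 ops/s), Iris→Machine M1 (1139 ops/s), Kestrel→Machine M2 (1622 ops/s), Granite→Machine M7 (2356 ops/s) — total 2064+1760+2110+1139+1622+2356 = 11051 ops/s.
Column-greedy (each instance in turn goes to its best remaining tenant) gives 9197 ops/s, worse by 1854.
Checked against all permutations: 11051 ops/s is optimal.
Ember's own top instance is Machine M4 (2230 ops/s), but forcing Ember→Machine M4 and reassigning the rest optimally gives only 10463 ops/s — worse by 588.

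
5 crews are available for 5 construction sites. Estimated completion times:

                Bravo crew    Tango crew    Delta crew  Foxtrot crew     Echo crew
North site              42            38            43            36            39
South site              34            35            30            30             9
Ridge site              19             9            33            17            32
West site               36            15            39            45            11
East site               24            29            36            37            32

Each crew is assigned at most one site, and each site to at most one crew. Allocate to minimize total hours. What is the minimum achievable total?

Minimum total: 108 hours

Optimal: Bravo crew→East site (24 hours), Tango crew→West site (15 hours), Delta crew→North site (43 hours), Foxtrot crew→Ridge site (17 hours), Echo crew→South site (9 hours) — total 24+15+43+17+9 = 108 hours.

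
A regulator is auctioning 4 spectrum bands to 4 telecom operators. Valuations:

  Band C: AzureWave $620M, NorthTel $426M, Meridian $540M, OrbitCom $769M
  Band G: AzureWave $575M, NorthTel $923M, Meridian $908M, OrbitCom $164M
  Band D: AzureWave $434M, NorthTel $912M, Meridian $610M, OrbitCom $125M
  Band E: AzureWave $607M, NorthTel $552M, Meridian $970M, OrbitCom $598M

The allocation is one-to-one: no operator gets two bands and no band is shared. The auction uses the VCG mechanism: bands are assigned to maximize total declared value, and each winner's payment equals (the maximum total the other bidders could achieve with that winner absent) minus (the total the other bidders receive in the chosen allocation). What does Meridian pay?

Efficient allocation: AzureWave→Band G ($575M), NorthTel→Band D ($912M), Meridian→Band E ($970M), OrbitCom→Band C ($769M); total welfare W = $3226M.
Meridian receives Band E at value $970M, so the others get W − 970 = $2256M.
Without Meridian: best allocation of the remaining 3 bidders over all 4 bands is AzureWave→Band E ($607M), NorthTel→Band G ($923M), OrbitCom→Band C ($769M), total $2299M.
VCG payment = (others' best without Meridian) − (others' welfare with Meridian) = 2299 − 2256 = $43M.

Meridian pays $43M.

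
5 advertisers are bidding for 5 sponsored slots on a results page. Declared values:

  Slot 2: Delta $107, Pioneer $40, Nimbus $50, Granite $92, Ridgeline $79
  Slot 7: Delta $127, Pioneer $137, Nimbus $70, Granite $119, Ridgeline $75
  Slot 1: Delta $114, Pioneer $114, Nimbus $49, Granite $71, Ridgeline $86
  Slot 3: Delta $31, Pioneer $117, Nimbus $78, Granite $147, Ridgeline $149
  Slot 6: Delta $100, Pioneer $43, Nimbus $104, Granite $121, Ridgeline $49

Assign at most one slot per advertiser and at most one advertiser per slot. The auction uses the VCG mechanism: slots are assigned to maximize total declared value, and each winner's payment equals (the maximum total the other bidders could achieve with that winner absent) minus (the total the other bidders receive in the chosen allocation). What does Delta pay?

Delta pays $4.

Efficient allocation: Delta→Slot 1 ($114), Pioneer→Slot 7 ($137), Nimbus→Slot 6 ($104), Granite→Slot 2 ($92), Ridgeline→Slot 3 ($149); total welfare W = $596.
Delta receives Slot 1 at value $114, so the others get W − 114 = $482.
Without Delta: best allocation of the remaining 4 bidders over all 5 slots is Pioneer→Slot 1 ($114), Nimbus→Slot 6 ($104), Granite→Slot 7 ($119), Ridgeline→Slot 3 ($149), total $486.
VCG payment = (others' best without Delta) − (others' welfare with Delta) = 486 − 482 = $4.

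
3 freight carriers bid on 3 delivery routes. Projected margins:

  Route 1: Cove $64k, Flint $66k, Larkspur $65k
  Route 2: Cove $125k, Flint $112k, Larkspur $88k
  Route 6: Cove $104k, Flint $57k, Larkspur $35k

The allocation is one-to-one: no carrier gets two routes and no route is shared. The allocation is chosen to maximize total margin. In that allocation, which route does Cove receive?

Cove receives Route 6.

Optimal: Cove→Route 6 ($104k), Flint→Route 2 ($112k), Larkspur→Route 1 ($65k) — total 104+112+65 = $281k.
Max-entry greedy (repeatedly take the single best remaining cell) gives $226k, worse by 55.
Next-best assignment: Cove→Route 6, Flint→Route 1, Larkspur→Route 2 = $258k.
Cove's own top route is Route 2 ($125k), but forcing Cove→Route 2 and reassigning the rest optimally gives only $247k — worse by 34.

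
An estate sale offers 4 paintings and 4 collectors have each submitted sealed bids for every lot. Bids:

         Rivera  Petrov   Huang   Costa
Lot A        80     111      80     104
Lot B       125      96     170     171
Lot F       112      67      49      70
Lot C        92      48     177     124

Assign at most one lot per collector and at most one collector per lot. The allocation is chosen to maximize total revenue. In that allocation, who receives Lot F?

Rivera receives Lot F.

Treat this as an assignment problem: match each collector to one lot.
Optimal: Rivera→Lot F ($112), Petrov→Lot A ($111), Huang→Lot C ($177), Costa→Lot B ($171) — total 112+111+177+171 = $571.
Row-greedy (each collector in turn takes its best remaining lot) gives $483, worse by 88.
Next-best assignment: Rivera→Lot F, Petrov→Lot A, Huang→Lot B, Costa→Lot C = $517.
Swapping Costa↔Huang (Costa→Lot C $124, Huang→Lot B $170) loses 54.
Checked against all permutations: $571 is optimal.
Rivera's own top lot is Lot B ($125), but forcing Rivera→Lot B and reassigning the rest optimally gives only $483 — worse by 88.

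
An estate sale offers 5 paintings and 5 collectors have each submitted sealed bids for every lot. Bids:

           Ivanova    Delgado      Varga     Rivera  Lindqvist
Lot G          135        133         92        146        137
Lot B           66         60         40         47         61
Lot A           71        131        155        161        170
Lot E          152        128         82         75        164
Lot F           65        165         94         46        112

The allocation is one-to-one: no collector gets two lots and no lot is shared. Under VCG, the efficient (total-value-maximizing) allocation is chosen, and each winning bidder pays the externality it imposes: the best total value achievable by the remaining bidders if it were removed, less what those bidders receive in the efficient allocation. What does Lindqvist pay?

Lindqvist pays $86.

Efficient allocation: Ivanova→Lot B ($66), Delgado→Lot F ($165), Varga→Lot A ($155), Rivera→Lot G ($146), Lindqvist→Lot E ($164); total welfare W = $696.
Lindqvist receives Lot E at value $164, so the others get W − 164 = $532.
Without Lindqvist: best allocation of the remaining 4 bidders over all 5 lots is Ivanova→Lot E ($152), Delgado→Lot F ($165), Varga→Lot A ($155), Rivera→Lot G ($146), total $618.
VCG payment = (others' best without Lindqvist) − (others' welfare with Lindqvist) = 618 − 532 = $86.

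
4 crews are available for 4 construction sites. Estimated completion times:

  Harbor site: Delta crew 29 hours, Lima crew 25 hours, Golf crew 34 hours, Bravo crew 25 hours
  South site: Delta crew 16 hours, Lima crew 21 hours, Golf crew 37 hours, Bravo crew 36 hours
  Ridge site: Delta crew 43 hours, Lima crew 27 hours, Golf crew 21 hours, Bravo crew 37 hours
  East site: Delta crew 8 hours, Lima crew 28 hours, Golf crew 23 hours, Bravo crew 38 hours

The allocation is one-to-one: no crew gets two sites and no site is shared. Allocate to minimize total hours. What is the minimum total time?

Minimum total: 75 hours

Treat this as an assignment problem: match each crew to one site.
Optimal: Delta crew→East site (8 hours), Lima crew→South site (21 hours), Golf crew→Ridge site (21 hours), Bravo crew→Harbor site (25 hours) — total 8+21+21+25 = 75 hours.
Column-greedy (each site in turn goes to its cheapest remaining crew) gives 100 hours, worse by 25.
Next-best assignment: Delta crew→South site, Lima crew→East site, Golf crew→Ridge site, Bravo crew→Harbor site = 90 hours.
No other one-to-one assignment undercuts 75 hours.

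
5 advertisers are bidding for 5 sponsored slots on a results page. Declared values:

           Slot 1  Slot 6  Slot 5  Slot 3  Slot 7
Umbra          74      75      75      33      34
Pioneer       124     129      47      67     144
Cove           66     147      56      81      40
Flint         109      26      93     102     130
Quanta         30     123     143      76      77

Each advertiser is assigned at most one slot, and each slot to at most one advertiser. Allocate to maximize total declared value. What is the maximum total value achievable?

Max total: $610

Optimal: Umbra→Slot 1 ($74), Pioneer→Slot 7 ($144), Cove→Slot 6 ($147), Flint→Slot 3 ($102), Quanta→Slot 5 ($143) — total 74+144+147+102+143 = $610.
Column-greedy (each slot in turn goes to its best remaining advertiser) gives $550, worse by 60.
Checked against all permutations: $610 is optimal.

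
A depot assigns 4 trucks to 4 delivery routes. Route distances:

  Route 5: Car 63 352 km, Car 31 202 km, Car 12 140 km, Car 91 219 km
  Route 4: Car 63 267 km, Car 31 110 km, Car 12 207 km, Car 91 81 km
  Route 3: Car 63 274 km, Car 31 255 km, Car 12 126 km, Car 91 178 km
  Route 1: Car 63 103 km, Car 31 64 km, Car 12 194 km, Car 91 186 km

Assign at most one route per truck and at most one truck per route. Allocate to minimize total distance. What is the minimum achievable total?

Minimum total: 512 km

This is the linear assignment problem.
Optimal: Car 63→Route 1 (103 km), Car 31→Route 5 (202 km), Car 12→Route 3 (126 km), Car 91→Route 4 (81 km) — total 103+202+126+81 = 512 km.
Row-greedy (each truck in turn takes its cheapest remaining route) gives 558 km, worse by 46.
No other one-to-one assignment undercuts 512 km.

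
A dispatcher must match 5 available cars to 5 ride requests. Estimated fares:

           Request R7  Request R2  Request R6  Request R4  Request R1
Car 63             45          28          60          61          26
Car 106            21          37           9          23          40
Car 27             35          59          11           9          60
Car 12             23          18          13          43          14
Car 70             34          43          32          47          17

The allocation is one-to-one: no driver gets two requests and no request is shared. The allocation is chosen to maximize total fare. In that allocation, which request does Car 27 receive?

Car 27 receives Request R2.

Treat this as an assignment problem: match each driver to one request.
Optimal: Car 63→Request R6 ($60), Car 106→Request R1 ($40), Car 27→Request R2 ($59), Car 12→Request R4 ($43), Car 70→Request R7 ($34) — total 60+40+59+43+34 = $236.
Next-best assignment: Car 63→Request R6, Car 106→Request R2, Car 27→Request R1, Car 12→Request R4, Car 70→Request R7 = $234.
Every other assignment is strictly worse.
Car 27's own top request is Request R1 ($60), but forcing Car 27→Request R1 and reassigning the rest optimally gives only $234 — worse by 2.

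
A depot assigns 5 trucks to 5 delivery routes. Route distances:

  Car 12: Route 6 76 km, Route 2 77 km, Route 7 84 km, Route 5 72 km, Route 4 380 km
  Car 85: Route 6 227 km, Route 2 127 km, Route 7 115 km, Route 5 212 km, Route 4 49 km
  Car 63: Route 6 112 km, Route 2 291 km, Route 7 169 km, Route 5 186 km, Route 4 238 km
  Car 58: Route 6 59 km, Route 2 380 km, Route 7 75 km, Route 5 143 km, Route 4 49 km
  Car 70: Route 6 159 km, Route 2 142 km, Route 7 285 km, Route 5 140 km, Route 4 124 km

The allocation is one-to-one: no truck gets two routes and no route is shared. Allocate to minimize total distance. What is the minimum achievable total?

Min total: 450 km

This is the linear assignment problem.
Optimal: Car 12→Route 5 (72 km), Car 85→Route 4 (49 km), Car 63→Route 6 (112 km), Car 58→Route 7 (75 km), Car 70→Route 2 (142 km) — total 72+49+112+75+142 = 450 km.
Min-entry greedy (repeatedly take the single cheapest remaining cell) gives 491 km, worse by 41.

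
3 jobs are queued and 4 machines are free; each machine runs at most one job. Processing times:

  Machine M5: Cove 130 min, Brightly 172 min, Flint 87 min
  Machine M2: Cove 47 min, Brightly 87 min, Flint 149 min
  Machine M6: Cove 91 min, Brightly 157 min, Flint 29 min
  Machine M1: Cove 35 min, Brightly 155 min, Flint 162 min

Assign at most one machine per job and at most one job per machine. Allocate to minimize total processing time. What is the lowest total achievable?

Min total: 151 min

Optimal: Cove→Machine M1 (35 min), Brightly→Machine M2 (87 min), Flint→Machine M6 (29 min) — total 35+87+29 = 151 min.
Column-greedy (each machine in turn goes to its cheapest remaining job) gives 291 min, worse by 140.
Next-best assignment: Cove→Machine M1, Brightly→Machine M2, Flint→Machine M5 = 209 min.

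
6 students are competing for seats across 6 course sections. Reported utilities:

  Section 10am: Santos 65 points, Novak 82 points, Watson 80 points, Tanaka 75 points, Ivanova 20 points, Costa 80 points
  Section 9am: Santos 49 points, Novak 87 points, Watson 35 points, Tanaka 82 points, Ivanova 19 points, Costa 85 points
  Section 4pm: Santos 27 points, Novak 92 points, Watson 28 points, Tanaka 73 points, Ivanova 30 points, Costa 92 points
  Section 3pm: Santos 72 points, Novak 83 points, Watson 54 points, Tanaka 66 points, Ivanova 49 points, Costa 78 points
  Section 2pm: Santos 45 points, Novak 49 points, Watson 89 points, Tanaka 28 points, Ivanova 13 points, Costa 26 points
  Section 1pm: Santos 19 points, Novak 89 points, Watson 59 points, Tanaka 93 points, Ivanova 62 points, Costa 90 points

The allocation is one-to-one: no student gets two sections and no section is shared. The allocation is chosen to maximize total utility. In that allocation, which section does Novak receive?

Optimal: Santos→Section 3pm (72 points), Novak→Section 10am (82 points), Watson→Section 2pm (89 points), Tanaka→Section 9am (82 points), Ivanova→Section 1pm (62 points), Costa→Section 4pm (92 points) — total 72+82+89+82+62+92 = 479 points.
Row-greedy (each student in turn takes its best remaining section) gives 451 points, worse by 28.
Next-best assignment: Santos→Section 3pm, Novak→Section 9am, Watson→Section 2pm, Tanaka→Section 10am, Ivanova→Section 1pm, Costa→Section 4pm = 477 points.
Every other assignment is strictly worse.
Novak's own top section is Section 4pm (92 points), but forcing Novak→Section 4pm and reassigning the rest optimally gives only 477 points — worse by 2.

Novak receives Section 10am.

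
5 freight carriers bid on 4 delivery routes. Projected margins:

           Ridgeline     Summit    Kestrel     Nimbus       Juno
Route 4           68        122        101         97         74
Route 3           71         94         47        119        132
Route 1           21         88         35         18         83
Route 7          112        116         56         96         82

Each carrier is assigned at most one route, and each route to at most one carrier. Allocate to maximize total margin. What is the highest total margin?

Optimal: Summit→Route 4 ($122k), Nimbus→Route 3 ($119k), Juno→Route 1 ($83k), Ridgeline→Route 7 ($112k) — total 122+119+83+112 = $436k.
Max-entry greedy (repeatedly take the single best remaining cell) gives $401k, worse by 35.
Swapping Juno↔Summit (Juno→Route 4 $74k, Summit→Route 1 $88k) loses 43.

Max total: $436k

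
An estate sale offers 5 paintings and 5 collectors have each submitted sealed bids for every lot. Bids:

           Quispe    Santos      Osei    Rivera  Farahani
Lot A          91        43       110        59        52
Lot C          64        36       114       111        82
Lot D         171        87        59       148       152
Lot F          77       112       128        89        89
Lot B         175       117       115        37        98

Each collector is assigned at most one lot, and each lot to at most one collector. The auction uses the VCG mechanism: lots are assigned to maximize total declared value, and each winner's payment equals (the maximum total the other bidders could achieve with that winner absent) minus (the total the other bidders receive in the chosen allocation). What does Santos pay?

Efficient allocation: Quispe→Lot B ($175), Santos→Lot F ($112), Osei→Lot A ($110), Rivera→Lot C ($111), Farahani→Lot D ($152); total welfare W = $660.
Santos receives Lot F at value $112, so the others get W − 112 = $548.
Without Santos: best allocation of the remaining 4 bidders over all 5 lots is Quispe→Lot B ($175), Osei→Lot F ($128), Rivera→Lot C ($111), Farahani→Lot D ($152), total $566.
VCG payment = (others' best without Santos) − (others' welfare with Santos) = 566 − 548 = $18.

Santos pays $18.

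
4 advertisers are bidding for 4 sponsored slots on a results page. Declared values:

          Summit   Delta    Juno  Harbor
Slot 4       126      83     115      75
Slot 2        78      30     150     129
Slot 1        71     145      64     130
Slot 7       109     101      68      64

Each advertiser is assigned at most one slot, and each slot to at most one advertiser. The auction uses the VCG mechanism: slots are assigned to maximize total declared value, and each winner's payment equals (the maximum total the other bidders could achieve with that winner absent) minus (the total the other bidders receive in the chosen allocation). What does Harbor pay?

Harbor pays $44.

Efficient allocation: Summit→Slot 4 ($126), Delta→Slot 7 ($101), Juno→Slot 2 ($150), Harbor→Slot 1 ($130); total welfare W = $507.
Harbor receives Slot 1 at value $130, so the others get W − 130 = $377.
Without Harbor: best allocation of the remaining 3 bidders over all 4 slots is Summit→Slot 4 ($126), Delta→Slot 1 ($145), Juno→Slot 2 ($150), total $421.
VCG payment = (others' best without Harbor) − (others' welfare with Harbor) = 421 − 377 = $44.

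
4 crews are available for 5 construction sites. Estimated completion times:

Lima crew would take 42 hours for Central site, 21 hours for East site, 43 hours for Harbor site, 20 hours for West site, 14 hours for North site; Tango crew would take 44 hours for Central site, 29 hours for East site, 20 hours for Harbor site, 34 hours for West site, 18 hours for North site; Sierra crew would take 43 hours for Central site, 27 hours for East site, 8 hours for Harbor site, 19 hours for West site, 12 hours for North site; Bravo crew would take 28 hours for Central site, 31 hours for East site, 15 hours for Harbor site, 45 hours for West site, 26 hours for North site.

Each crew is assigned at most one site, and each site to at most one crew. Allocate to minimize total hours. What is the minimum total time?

Optimal: Lima crew→East site (21 hours), Tango crew→North site (18 hours), Sierra crew→West site (19 hours), Bravo crew→Harbor site (15 hours) — total 21+18+19+15 = 73 hours.
Min-entry greedy (repeatedly take the single cheapest remaining cell) gives 79 hours, worse by 6.
Checked against all permutations: 73 hours is optimal.

Min total: 73 hours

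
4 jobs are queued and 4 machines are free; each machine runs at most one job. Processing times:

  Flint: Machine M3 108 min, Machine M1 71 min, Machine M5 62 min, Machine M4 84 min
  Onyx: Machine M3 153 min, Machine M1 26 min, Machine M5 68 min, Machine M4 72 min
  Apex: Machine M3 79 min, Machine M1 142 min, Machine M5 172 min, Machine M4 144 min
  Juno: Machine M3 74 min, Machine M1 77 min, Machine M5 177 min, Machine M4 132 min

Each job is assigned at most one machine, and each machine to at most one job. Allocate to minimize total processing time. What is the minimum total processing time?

Min total: 290 min

This is the linear assignment problem.
Optimal: Flint→Machine M5 (62 min), Onyx→Machine M4 (72 min), Apex→Machine M3 (79 min), Juno→Machine M1 (77 min) — total 62+72+79+77 = 290 min.
Min-entry greedy (repeatedly take the single cheapest remaining cell) gives 306 min, worse by 16.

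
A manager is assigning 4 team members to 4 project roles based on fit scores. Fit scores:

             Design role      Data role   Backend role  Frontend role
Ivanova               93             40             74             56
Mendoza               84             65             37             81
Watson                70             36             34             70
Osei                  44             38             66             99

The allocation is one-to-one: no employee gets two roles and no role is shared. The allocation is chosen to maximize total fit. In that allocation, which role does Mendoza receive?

Optimal: Ivanova→Backend role (74 pts), Mendoza→Data role (65 pts), Watson→Design role (70 pts), Osei→Frontend role (99 pts) — total 74+65+70+99 = 308 pts.
Row-greedy (each employee in turn takes its best remaining role) gives 276 pts, worse by 32.
Next-best assignment: Ivanova→Design role, Mendoza→Data role, Watson→Frontend role, Osei→Backend role = 294 pts.
Swapping Watson↔Ivanova (Watson→Backend role 34 pts, Ivanova→Design role 93 pts) loses 17.
Mendoza's own top role is Design role (84 pts), but forcing Mendoza→Design role and reassigning the rest optimally gives only 293 pts — worse by 15.

Mendoza receives Data role.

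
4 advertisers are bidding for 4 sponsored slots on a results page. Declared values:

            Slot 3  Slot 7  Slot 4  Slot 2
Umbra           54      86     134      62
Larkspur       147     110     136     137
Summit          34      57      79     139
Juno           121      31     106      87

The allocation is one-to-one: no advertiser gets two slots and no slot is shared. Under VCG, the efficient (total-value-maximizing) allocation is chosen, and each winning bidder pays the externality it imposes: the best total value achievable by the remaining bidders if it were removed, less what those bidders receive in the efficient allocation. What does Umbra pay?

Umbra pays $26.

Efficient allocation: Umbra→Slot 4 ($134), Larkspur→Slot 7 ($110), Summit→Slot 2 ($139), Juno→Slot 3 ($121); total welfare W = $504.
Umbra receives Slot 4 at value $134, so the others get W − 134 = $370.
Without Umbra: best allocation of the remaining 3 bidders over all 4 slots is Larkspur→Slot 4 ($136), Summit→Slot 2 ($139), Juno→Slot 3 ($121), total $396.
VCG payment = (others' best without Umbra) − (others' welfare with Umbra) = 396 − 370 = $26.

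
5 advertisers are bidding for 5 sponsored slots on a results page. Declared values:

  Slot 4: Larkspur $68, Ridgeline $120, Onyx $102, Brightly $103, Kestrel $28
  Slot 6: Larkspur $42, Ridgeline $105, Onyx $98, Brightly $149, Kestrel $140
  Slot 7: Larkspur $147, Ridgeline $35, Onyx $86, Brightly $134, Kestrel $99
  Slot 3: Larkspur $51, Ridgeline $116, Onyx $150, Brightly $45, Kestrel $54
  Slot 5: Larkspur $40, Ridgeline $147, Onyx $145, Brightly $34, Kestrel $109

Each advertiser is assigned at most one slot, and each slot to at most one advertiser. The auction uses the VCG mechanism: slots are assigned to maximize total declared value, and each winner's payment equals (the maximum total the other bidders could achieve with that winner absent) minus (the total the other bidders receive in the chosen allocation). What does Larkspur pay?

Efficient allocation: Larkspur→Slot 7 ($147), Ridgeline→Slot 5 ($147), Onyx→Slot 3 ($150), Brightly→Slot 4 ($103), Kestrel→Slot 6 ($140); total welfare W = $687.
Larkspur receives Slot 7 at value $147, so the others get W − 147 = $540.
Without Larkspur: best allocation of the remaining 4 bidders over all 5 slots is Ridgeline→Slot 5 ($147), Onyx→Slot 3 ($150), Brightly→Slot 7 ($134), Kestrel→Slot 6 ($140), total $571.
VCG payment = (others' best without Larkspur) − (others' welfare with Larkspur) = 571 − 540 = $31.

Larkspur pays $31.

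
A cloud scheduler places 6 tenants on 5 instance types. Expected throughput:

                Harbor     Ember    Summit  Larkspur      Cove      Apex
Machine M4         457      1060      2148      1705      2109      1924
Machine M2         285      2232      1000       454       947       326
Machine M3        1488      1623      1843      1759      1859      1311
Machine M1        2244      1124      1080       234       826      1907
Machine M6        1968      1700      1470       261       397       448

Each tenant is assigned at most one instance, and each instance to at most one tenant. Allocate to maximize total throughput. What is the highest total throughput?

Max total: 10114 ops/s

Treat this as an assignment problem: match each tenant to one instance.
Optimal: Summit→Machine M4 (2148 ops/s), Ember→Machine M2 (2232 ops/s), Cove→Machine M3 (1859 ops/s), Apex→Machine M1 (1907 ops/s), Harbor→Machine M6 (1968 ops/s) — total 2148+2232+1859+1907+1968 = 10114 ops/s.
Column-greedy (each instance in turn goes to its best remaining tenant) gives 8931 ops/s, worse by 1183.
Swapping Cove↔Harbor (Cove→Machine M6 397 ops/s, Harbor→Machine M3 1488 ops/s) loses 1942.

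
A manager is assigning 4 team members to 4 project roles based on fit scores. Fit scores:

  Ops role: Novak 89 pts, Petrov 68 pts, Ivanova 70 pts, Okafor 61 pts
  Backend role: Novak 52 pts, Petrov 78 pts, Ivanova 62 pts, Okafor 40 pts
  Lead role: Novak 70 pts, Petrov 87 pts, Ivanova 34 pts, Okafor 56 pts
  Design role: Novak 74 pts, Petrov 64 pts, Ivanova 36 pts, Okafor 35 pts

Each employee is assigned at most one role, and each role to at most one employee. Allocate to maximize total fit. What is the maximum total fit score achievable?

Optimal: Novak→Design role (74 pts), Petrov→Lead role (87 pts), Ivanova→Backend role (62 pts), Okafor→Ops role (61 pts) — total 74+87+62+61 = 284 pts.
Next-best assignment: Novak→Design role, Petrov→Backend role, Ivanova→Ops role, Okafor→Lead role = 278 pts.

Max total: 284 pts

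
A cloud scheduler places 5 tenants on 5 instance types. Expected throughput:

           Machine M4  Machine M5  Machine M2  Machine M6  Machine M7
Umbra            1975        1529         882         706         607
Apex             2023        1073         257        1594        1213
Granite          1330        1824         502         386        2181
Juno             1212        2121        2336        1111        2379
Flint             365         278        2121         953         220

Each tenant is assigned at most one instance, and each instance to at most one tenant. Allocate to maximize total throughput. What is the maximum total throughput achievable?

This is a one-to-one assignment (maximum-weight bipartite matching).
Optimal: Umbra→Machine M4 (1975 ops/s), Apex→Machine M6 (1594 ops/s), Granite→Machine M7 (2181 ops/s), Juno→Machine M5 (2121 ops/s), Flint→Machine M2 (2121 ops/s) — total 1975+1594+2181+2121+2121 = 9992 ops/s.
Max-entry greedy (repeatedly take the single best remaining cell) gives 9053 ops/s, worse by 939.
Checked against all permutations: 9992 ops/s is optimal.

Maximum total: 9992 ops/s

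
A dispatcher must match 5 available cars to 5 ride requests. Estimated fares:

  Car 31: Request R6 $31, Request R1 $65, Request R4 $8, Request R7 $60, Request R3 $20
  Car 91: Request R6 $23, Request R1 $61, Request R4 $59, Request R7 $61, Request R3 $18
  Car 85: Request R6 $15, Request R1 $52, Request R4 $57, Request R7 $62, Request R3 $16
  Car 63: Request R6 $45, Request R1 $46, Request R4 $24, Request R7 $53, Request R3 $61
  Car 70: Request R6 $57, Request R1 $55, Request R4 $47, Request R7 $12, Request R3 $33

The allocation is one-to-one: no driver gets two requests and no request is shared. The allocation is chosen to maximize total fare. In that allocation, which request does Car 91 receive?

Car 91 receives Request R4.

Optimal: Car 31→Request R1 ($65), Car 91→Request R4 ($59), Car 85→Request R7 ($62), Car 63→Request R3 ($61), Car 70→Request R6 ($57) — total 65+59+62+61+57 = $304.
Row-greedy (each driver in turn takes its best remaining request) gives $301, worse by 3.
Swapping Car 85↔Car 70 (Car 85→Request R6 $15, Car 70→Request R7 $12) loses 92.
Car 91's own top request is Request R1 ($61), but forcing Car 91→Request R1 and reassigning the rest optimally gives only $296 — worse by 8.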